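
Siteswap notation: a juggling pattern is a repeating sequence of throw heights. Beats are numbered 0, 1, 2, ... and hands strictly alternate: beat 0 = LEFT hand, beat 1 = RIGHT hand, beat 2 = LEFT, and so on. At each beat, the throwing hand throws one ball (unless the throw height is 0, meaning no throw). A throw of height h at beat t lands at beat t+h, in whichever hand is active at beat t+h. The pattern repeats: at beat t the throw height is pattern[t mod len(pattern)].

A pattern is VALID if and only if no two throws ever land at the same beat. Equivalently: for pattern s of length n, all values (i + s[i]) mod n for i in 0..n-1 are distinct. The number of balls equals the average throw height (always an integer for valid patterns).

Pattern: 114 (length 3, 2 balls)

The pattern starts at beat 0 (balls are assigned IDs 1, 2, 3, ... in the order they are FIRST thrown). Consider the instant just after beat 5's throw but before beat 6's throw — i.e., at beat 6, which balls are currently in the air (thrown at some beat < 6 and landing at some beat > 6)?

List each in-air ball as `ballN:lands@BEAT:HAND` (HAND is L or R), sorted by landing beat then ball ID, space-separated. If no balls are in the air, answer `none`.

Answer: ball2:lands@9:R

Derivation:
Beat 0 (L): throw ball1 h=1 -> lands@1:R; in-air after throw: [b1@1:R]
Beat 1 (R): throw ball1 h=1 -> lands@2:L; in-air after throw: [b1@2:L]
Beat 2 (L): throw ball1 h=4 -> lands@6:L; in-air after throw: [b1@6:L]
Beat 3 (R): throw ball2 h=1 -> lands@4:L; in-air after throw: [b2@4:L b1@6:L]
Beat 4 (L): throw ball2 h=1 -> lands@5:R; in-air after throw: [b2@5:R b1@6:L]
Beat 5 (R): throw ball2 h=4 -> lands@9:R; in-air after throw: [b1@6:L b2@9:R]
Beat 6 (L): throw ball1 h=1 -> lands@7:R; in-air after throw: [b1@7:R b2@9:R]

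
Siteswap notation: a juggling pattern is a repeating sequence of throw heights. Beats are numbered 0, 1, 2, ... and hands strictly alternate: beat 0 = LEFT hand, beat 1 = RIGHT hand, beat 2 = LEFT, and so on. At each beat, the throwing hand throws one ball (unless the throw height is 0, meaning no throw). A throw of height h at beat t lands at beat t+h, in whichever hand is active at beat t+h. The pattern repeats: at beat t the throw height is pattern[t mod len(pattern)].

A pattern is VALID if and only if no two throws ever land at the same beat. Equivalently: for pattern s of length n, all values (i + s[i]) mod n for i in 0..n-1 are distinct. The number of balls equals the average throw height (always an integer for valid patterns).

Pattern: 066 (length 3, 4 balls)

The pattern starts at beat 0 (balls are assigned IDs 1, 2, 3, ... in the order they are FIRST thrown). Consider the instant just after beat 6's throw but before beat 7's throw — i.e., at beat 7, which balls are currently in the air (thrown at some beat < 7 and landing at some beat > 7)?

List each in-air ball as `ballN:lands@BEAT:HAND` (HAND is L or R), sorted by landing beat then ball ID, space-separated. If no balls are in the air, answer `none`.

Answer: ball2:lands@8:L ball3:lands@10:L ball4:lands@11:R

Derivation:
Beat 1 (R): throw ball1 h=6 -> lands@7:R; in-air after throw: [b1@7:R]
Beat 2 (L): throw ball2 h=6 -> lands@8:L; in-air after throw: [b1@7:R b2@8:L]
Beat 4 (L): throw ball3 h=6 -> lands@10:L; in-air after throw: [b1@7:R b2@8:L b3@10:L]
Beat 5 (R): throw ball4 h=6 -> lands@11:R; in-air after throw: [b1@7:R b2@8:L b3@10:L b4@11:R]
Beat 7 (R): throw ball1 h=6 -> lands@13:R; in-air after throw: [b2@8:L b3@10:L b4@11:R b1@13:R]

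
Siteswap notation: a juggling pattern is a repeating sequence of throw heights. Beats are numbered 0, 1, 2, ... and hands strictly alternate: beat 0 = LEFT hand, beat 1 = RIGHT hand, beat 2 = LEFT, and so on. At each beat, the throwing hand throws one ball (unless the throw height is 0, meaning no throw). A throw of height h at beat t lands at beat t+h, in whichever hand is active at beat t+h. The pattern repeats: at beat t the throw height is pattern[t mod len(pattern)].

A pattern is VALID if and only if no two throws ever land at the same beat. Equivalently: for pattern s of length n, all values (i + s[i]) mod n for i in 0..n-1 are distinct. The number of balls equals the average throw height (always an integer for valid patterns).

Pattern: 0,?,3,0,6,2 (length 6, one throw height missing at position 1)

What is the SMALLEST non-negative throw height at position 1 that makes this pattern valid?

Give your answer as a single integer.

Answer: 1

Derivation:
i=0: (0 + 0) mod 6 = 0
i=1: s[i]=? (unknown)
i=2: (2 + 3) mod 6 = 5
i=3: (3 + 0) mod 6 = 3
i=4: (4 + 6) mod 6 = 4
i=5: (5 + 2) mod 6 = 1
Known residues: [0, 1, 3, 4, 5]; need a permutation of 0..5, so missing residue r = 2
Need (1 + s) mod 6 = 2; smallest s = (2 - 1) mod 6 = 1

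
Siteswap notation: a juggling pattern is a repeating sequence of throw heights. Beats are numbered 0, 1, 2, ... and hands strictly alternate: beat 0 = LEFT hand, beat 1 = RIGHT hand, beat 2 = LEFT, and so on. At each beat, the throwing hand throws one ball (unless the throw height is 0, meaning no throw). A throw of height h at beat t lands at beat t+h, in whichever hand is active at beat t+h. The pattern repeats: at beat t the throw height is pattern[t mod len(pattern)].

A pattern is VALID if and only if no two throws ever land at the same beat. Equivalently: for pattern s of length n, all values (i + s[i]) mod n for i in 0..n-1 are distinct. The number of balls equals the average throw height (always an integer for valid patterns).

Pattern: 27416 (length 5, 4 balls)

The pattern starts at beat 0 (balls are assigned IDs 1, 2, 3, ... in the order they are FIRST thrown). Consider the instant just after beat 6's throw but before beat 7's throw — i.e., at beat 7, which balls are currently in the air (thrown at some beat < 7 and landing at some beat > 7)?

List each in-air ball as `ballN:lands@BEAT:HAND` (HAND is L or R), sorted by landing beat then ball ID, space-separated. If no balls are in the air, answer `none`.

Answer: ball2:lands@8:L ball3:lands@10:L ball1:lands@13:R

Derivation:
Beat 0 (L): throw ball1 h=2 -> lands@2:L; in-air after throw: [b1@2:L]
Beat 1 (R): throw ball2 h=7 -> lands@8:L; in-air after throw: [b1@2:L b2@8:L]
Beat 2 (L): throw ball1 h=4 -> lands@6:L; in-air after throw: [b1@6:L b2@8:L]
Beat 3 (R): throw ball3 h=1 -> lands@4:L; in-air after throw: [b3@4:L b1@6:L b2@8:L]
Beat 4 (L): throw ball3 h=6 -> lands@10:L; in-air after throw: [b1@6:L b2@8:L b3@10:L]
Beat 5 (R): throw ball4 h=2 -> lands@7:R; in-air after throw: [b1@6:L b4@7:R b2@8:L b3@10:L]
Beat 6 (L): throw ball1 h=7 -> lands@13:R; in-air after throw: [b4@7:R b2@8:L b3@10:L b1@13:R]
Beat 7 (R): throw ball4 h=4 -> lands@11:R; in-air after throw: [b2@8:L b3@10:L b4@11:R b1@13:R]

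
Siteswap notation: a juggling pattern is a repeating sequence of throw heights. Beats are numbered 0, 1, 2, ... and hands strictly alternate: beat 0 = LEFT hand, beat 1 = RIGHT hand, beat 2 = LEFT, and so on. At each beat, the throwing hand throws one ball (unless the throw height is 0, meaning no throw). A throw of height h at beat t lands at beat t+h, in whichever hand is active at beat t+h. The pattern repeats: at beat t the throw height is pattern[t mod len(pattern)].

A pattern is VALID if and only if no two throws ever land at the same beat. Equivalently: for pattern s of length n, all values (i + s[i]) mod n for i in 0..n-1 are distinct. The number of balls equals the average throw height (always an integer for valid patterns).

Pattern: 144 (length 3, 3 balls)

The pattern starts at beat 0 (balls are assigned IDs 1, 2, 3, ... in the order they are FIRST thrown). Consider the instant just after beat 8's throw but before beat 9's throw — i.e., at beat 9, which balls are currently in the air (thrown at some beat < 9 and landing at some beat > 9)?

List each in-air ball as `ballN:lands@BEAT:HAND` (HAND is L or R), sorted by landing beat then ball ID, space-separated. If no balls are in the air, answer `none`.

Beat 0 (L): throw ball1 h=1 -> lands@1:R; in-air after throw: [b1@1:R]
Beat 1 (R): throw ball1 h=4 -> lands@5:R; in-air after throw: [b1@5:R]
Beat 2 (L): throw ball2 h=4 -> lands@6:L; in-air after throw: [b1@5:R b2@6:L]
Beat 3 (R): throw ball3 h=1 -> lands@4:L; in-air after throw: [b3@4:L b1@5:R b2@6:L]
Beat 4 (L): throw ball3 h=4 -> lands@8:L; in-air after throw: [b1@5:R b2@6:L b3@8:L]
Beat 5 (R): throw ball1 h=4 -> lands@9:R; in-air after throw: [b2@6:L b3@8:L b1@9:R]
Beat 6 (L): throw ball2 h=1 -> lands@7:R; in-air after throw: [b2@7:R b3@8:L b1@9:R]
Beat 7 (R): throw ball2 h=4 -> lands@11:R; in-air after throw: [b3@8:L b1@9:R b2@11:R]
Beat 8 (L): throw ball3 h=4 -> lands@12:L; in-air after throw: [b1@9:R b2@11:R b3@12:L]
Beat 9 (R): throw ball1 h=1 -> lands@10:L; in-air after throw: [b1@10:L b2@11:R b3@12:L]

Answer: ball2:lands@11:R ball3:lands@12:L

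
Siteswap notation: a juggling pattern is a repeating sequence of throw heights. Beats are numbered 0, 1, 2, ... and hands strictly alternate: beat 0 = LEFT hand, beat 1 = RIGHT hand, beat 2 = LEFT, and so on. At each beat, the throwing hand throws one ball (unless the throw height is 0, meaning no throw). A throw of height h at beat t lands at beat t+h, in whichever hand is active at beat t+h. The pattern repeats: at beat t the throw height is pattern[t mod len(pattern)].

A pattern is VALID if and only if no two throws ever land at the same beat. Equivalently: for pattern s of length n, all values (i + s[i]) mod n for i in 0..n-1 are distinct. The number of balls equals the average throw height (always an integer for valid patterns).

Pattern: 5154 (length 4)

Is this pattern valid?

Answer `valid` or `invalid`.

i=0: (i + s[i]) mod n = (0 + 5) mod 4 = 1
i=1: (i + s[i]) mod n = (1 + 1) mod 4 = 2
i=2: (i + s[i]) mod n = (2 + 5) mod 4 = 3
i=3: (i + s[i]) mod n = (3 + 4) mod 4 = 3
Residues: [1, 2, 3, 3], distinct: False

Answer: invalid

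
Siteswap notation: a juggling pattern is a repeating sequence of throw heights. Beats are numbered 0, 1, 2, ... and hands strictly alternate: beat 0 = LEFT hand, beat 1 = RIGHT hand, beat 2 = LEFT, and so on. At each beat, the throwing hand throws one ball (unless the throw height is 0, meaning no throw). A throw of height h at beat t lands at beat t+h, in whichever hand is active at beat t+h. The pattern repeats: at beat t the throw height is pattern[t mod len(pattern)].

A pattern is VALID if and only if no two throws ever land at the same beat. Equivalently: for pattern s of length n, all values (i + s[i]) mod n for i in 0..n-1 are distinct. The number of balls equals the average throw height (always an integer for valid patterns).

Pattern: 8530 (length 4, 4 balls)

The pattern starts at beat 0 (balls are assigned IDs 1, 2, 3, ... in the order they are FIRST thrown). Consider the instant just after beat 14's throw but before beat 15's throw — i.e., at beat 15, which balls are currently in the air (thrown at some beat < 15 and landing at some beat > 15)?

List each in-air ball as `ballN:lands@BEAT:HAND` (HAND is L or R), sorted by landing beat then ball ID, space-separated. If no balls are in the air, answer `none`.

Answer: ball1:lands@16:L ball2:lands@17:R ball3:lands@18:L ball4:lands@20:L

Derivation:
Beat 0 (L): throw ball1 h=8 -> lands@8:L; in-air after throw: [b1@8:L]
Beat 1 (R): throw ball2 h=5 -> lands@6:L; in-air after throw: [b2@6:L b1@8:L]
Beat 2 (L): throw ball3 h=3 -> lands@5:R; in-air after throw: [b3@5:R b2@6:L b1@8:L]
Beat 4 (L): throw ball4 h=8 -> lands@12:L; in-air after throw: [b3@5:R b2@6:L b1@8:L b4@12:L]
Beat 5 (R): throw ball3 h=5 -> lands@10:L; in-air after throw: [b2@6:L b1@8:L b3@10:L b4@12:L]
Beat 6 (L): throw ball2 h=3 -> lands@9:R; in-air after throw: [b1@8:L b2@9:R b3@10:L b4@12:L]
Beat 8 (L): throw ball1 h=8 -> lands@16:L; in-air after throw: [b2@9:R b3@10:L b4@12:L b1@16:L]
Beat 9 (R): throw ball2 h=5 -> lands@14:L; in-air after throw: [b3@10:L b4@12:L b2@14:L b1@16:L]
Beat 10 (L): throw ball3 h=3 -> lands@13:R; in-air after throw: [b4@12:L b3@13:R b2@14:L b1@16:L]
Beat 12 (L): throw ball4 h=8 -> lands@20:L; in-air after throw: [b3@13:R b2@14:L b1@16:L b4@20:L]
Beat 13 (R): throw ball3 h=5 -> lands@18:L; in-air after throw: [b2@14:L b1@16:L b3@18:L b4@20:L]
Beat 14 (L): throw ball2 h=3 -> lands@17:R; in-air after throw: [b1@16:L b2@17:R b3@18:L b4@20:L]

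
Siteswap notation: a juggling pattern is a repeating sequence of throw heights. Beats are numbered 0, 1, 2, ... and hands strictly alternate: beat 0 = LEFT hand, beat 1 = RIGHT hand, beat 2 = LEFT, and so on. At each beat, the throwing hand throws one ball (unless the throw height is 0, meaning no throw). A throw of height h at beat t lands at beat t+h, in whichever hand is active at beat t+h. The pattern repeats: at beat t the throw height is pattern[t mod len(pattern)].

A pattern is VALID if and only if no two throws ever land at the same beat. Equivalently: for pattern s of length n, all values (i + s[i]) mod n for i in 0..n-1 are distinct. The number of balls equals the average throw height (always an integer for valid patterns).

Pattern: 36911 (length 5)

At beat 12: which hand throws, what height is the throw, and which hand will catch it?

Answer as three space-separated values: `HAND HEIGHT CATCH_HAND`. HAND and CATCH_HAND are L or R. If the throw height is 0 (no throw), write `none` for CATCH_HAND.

Answer: L 9 R

Derivation:
Beat 12: 12 mod 2 = 0, so hand = L
Throw height = pattern[12 mod 5] = pattern[2] = 9
Lands at beat 12+9=21, 21 mod 2 = 1, so catch hand = R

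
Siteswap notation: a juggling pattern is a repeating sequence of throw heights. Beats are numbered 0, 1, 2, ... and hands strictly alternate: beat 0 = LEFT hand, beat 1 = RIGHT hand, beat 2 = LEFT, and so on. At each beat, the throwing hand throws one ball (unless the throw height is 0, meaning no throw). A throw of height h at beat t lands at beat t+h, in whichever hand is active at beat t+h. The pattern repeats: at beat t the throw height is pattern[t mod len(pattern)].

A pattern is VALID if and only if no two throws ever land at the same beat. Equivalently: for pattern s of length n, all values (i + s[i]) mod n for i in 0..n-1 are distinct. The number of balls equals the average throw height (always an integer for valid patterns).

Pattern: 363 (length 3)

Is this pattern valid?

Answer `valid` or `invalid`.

Answer: valid

Derivation:
i=0: (i + s[i]) mod n = (0 + 3) mod 3 = 0
i=1: (i + s[i]) mod n = (1 + 6) mod 3 = 1
i=2: (i + s[i]) mod n = (2 + 3) mod 3 = 2
Residues: [0, 1, 2], distinct: True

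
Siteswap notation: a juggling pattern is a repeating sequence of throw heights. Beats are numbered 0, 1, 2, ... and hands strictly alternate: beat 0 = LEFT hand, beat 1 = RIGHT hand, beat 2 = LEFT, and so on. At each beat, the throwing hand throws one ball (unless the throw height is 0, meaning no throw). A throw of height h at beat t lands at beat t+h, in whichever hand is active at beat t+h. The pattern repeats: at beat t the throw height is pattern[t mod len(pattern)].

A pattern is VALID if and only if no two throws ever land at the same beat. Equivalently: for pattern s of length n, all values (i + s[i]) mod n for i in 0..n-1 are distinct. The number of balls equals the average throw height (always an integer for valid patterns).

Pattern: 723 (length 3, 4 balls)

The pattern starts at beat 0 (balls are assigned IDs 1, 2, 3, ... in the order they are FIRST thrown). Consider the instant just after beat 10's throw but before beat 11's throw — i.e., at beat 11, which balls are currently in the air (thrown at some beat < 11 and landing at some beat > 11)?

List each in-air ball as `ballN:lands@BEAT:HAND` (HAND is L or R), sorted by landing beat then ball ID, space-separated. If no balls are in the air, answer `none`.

Answer: ball2:lands@12:L ball4:lands@13:R ball1:lands@16:L

Derivation:
Beat 0 (L): throw ball1 h=7 -> lands@7:R; in-air after throw: [b1@7:R]
Beat 1 (R): throw ball2 h=2 -> lands@3:R; in-air after throw: [b2@3:R b1@7:R]
Beat 2 (L): throw ball3 h=3 -> lands@5:R; in-air after throw: [b2@3:R b3@5:R b1@7:R]
Beat 3 (R): throw ball2 h=7 -> lands@10:L; in-air after throw: [b3@5:R b1@7:R b2@10:L]
Beat 4 (L): throw ball4 h=2 -> lands@6:L; in-air after throw: [b3@5:R b4@6:L b1@7:R b2@10:L]
Beat 5 (R): throw ball3 h=3 -> lands@8:L; in-air after throw: [b4@6:L b1@7:R b3@8:L b2@10:L]
Beat 6 (L): throw ball4 h=7 -> lands@13:R; in-air after throw: [b1@7:R b3@8:L b2@10:L b4@13:R]
Beat 7 (R): throw ball1 h=2 -> lands@9:R; in-air after throw: [b3@8:L b1@9:R b2@10:L b4@13:R]
Beat 8 (L): throw ball3 h=3 -> lands@11:R; in-air after throw: [b1@9:R b2@10:L b3@11:R b4@13:R]
Beat 9 (R): throw ball1 h=7 -> lands@16:L; in-air after throw: [b2@10:L b3@11:R b4@13:R b1@16:L]
Beat 10 (L): throw ball2 h=2 -> lands@12:L; in-air after throw: [b3@11:R b2@12:L b4@13:R b1@16:L]
Beat 11 (R): throw ball3 h=3 -> lands@14:L; in-air after throw: [b2@12:L b4@13:R b3@14:L b1@16:L]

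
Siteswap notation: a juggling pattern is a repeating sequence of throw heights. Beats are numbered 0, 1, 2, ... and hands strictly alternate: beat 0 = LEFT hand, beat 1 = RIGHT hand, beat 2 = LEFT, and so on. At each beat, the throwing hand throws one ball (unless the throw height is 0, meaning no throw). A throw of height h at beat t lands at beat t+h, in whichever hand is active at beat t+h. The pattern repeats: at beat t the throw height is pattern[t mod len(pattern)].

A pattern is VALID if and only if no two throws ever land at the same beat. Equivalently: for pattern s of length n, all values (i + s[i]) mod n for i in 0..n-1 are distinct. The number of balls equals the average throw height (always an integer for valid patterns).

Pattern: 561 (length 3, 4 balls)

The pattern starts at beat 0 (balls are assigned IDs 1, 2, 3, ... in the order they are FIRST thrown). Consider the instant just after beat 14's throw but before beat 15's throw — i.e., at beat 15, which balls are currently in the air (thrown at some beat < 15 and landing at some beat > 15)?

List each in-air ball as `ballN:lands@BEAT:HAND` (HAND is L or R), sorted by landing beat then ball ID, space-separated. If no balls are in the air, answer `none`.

Beat 0 (L): throw ball1 h=5 -> lands@5:R; in-air after throw: [b1@5:R]
Beat 1 (R): throw ball2 h=6 -> lands@7:R; in-air after throw: [b1@5:R b2@7:R]
Beat 2 (L): throw ball3 h=1 -> lands@3:R; in-air after throw: [b3@3:R b1@5:R b2@7:R]
Beat 3 (R): throw ball3 h=5 -> lands@8:L; in-air after throw: [b1@5:R b2@7:R b3@8:L]
Beat 4 (L): throw ball4 h=6 -> lands@10:L; in-air after throw: [b1@5:R b2@7:R b3@8:L b4@10:L]
Beat 5 (R): throw ball1 h=1 -> lands@6:L; in-air after throw: [b1@6:L b2@7:R b3@8:L b4@10:L]
Beat 6 (L): throw ball1 h=5 -> lands@11:R; in-air after throw: [b2@7:R b3@8:L b4@10:L b1@11:R]
Beat 7 (R): throw ball2 h=6 -> lands@13:R; in-air after throw: [b3@8:L b4@10:L b1@11:R b2@13:R]
Beat 8 (L): throw ball3 h=1 -> lands@9:R; in-air after throw: [b3@9:R b4@10:L b1@11:R b2@13:R]
Beat 9 (R): throw ball3 h=5 -> lands@14:L; in-air after throw: [b4@10:L b1@11:R b2@13:R b3@14:L]
Beat 10 (L): throw ball4 h=6 -> lands@16:L; in-air after throw: [b1@11:R b2@13:R b3@14:L b4@16:L]
Beat 11 (R): throw ball1 h=1 -> lands@12:L; in-air after throw: [b1@12:L b2@13:R b3@14:L b4@16:L]
Beat 12 (L): throw ball1 h=5 -> lands@17:R; in-air after throw: [b2@13:R b3@14:L b4@16:L b1@17:R]
Beat 13 (R): throw ball2 h=6 -> lands@19:R; in-air after throw: [b3@14:L b4@16:L b1@17:R b2@19:R]
Beat 14 (L): throw ball3 h=1 -> lands@15:R; in-air after throw: [b3@15:R b4@16:L b1@17:R b2@19:R]
Beat 15 (R): throw ball3 h=5 -> lands@20:L; in-air after throw: [b4@16:L b1@17:R b2@19:R b3@20:L]

Answer: ball4:lands@16:L ball1:lands@17:R ball2:lands@19:R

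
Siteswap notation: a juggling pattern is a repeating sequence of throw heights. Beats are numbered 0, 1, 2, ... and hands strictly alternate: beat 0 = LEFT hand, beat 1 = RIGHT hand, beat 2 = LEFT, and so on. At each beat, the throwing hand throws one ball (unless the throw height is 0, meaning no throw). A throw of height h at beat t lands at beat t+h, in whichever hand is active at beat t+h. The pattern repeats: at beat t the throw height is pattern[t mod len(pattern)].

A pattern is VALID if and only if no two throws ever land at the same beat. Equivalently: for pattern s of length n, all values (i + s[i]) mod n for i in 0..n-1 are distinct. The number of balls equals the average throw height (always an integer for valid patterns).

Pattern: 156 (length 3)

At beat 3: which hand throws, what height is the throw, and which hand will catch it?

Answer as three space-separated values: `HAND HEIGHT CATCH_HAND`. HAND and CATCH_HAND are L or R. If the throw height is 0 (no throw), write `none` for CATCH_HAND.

Beat 3: 3 mod 2 = 1, so hand = R
Throw height = pattern[3 mod 3] = pattern[0] = 1
Lands at beat 3+1=4, 4 mod 2 = 0, so catch hand = L

Answer: R 1 L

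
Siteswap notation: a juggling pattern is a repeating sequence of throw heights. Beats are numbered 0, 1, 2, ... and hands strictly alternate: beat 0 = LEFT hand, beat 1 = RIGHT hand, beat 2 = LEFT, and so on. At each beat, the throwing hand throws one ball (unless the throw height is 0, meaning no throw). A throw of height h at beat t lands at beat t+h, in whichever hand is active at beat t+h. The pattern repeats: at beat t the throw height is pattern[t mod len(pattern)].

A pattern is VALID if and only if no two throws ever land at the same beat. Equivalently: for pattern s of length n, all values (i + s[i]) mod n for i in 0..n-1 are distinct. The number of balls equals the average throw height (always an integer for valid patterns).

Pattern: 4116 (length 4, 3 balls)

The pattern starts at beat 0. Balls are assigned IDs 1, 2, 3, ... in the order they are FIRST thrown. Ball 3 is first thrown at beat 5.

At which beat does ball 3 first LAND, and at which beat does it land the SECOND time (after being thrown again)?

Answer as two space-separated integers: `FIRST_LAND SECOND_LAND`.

Beat 0 (L): throw ball1 h=4 -> lands@4:L; in-air after throw: [b1@4:L]
Beat 1 (R): throw ball2 h=1 -> lands@2:L; in-air after throw: [b2@2:L b1@4:L]
Beat 2 (L): throw ball2 h=1 -> lands@3:R; in-air after throw: [b2@3:R b1@4:L]
Beat 3 (R): throw ball2 h=6 -> lands@9:R; in-air after throw: [b1@4:L b2@9:R]
Beat 4 (L): throw ball1 h=4 -> lands@8:L; in-air after throw: [b1@8:L b2@9:R]
Beat 5 (R): throw ball3 h=1 -> lands@6:L; in-air after throw: [b3@6:L b1@8:L b2@9:R]
Beat 6 (L): throw ball3 h=1 -> lands@7:R; in-air after throw: [b3@7:R b1@8:L b2@9:R]
Beat 7 (R): throw ball3 h=6 -> lands@13:R; in-air after throw: [b1@8:L b2@9:R b3@13:R]
Ball 3: thrown@5 h=1 -> first land @6; rethrown@6 h=1 -> second land @7

Answer: 6 7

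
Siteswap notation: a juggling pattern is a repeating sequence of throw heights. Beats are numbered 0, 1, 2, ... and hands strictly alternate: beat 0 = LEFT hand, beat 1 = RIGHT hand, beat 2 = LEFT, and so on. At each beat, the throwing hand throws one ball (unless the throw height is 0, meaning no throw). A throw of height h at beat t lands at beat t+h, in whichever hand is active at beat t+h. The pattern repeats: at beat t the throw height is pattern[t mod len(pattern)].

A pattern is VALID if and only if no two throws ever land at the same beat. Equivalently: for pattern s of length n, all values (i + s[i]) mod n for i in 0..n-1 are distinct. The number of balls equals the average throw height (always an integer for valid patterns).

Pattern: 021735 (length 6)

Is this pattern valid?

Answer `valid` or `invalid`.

i=0: (i + s[i]) mod n = (0 + 0) mod 6 = 0
i=1: (i + s[i]) mod n = (1 + 2) mod 6 = 3
i=2: (i + s[i]) mod n = (2 + 1) mod 6 = 3
i=3: (i + s[i]) mod n = (3 + 7) mod 6 = 4
i=4: (i + s[i]) mod n = (4 + 3) mod 6 = 1
i=5: (i + s[i]) mod n = (5 + 5) mod 6 = 4
Residues: [0, 3, 3, 4, 1, 4], distinct: False

Answer: invalid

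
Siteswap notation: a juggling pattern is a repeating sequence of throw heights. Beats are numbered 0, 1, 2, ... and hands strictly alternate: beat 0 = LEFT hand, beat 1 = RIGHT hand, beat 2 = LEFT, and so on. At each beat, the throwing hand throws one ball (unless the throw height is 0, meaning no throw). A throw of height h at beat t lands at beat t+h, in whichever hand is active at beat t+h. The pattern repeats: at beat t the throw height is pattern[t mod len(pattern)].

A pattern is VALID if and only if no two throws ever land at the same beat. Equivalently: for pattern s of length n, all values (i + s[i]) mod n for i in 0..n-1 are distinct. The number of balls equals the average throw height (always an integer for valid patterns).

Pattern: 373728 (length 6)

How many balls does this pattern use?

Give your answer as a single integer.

Answer: 5

Derivation:
Pattern = [3, 7, 3, 7, 2, 8], length n = 6
  position 0: throw height = 3, running sum = 3
  position 1: throw height = 7, running sum = 10
  position 2: throw height = 3, running sum = 13
  position 3: throw height = 7, running sum = 20
  position 4: throw height = 2, running sum = 22
  position 5: throw height = 8, running sum = 30
Total sum = 30; balls = sum / n = 30 / 6 = 5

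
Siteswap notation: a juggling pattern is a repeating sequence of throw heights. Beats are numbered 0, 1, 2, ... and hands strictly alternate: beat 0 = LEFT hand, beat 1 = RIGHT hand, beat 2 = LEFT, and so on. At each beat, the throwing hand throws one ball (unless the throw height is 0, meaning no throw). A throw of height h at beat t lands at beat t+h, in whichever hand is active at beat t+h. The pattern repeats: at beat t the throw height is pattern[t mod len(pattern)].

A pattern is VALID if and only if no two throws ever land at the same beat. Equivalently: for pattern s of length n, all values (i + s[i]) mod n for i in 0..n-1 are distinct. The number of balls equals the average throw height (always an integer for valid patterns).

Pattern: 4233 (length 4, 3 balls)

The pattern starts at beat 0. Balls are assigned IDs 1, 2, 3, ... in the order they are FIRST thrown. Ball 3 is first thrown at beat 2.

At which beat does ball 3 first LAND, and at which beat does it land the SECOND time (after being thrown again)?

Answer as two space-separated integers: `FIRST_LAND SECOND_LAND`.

Answer: 5 7

Derivation:
Beat 0 (L): throw ball1 h=4 -> lands@4:L; in-air after throw: [b1@4:L]
Beat 1 (R): throw ball2 h=2 -> lands@3:R; in-air after throw: [b2@3:R b1@4:L]
Beat 2 (L): throw ball3 h=3 -> lands@5:R; in-air after throw: [b2@3:R b1@4:L b3@5:R]
Beat 3 (R): throw ball2 h=3 -> lands@6:L; in-air after throw: [b1@4:L b3@5:R b2@6:L]
Beat 4 (L): throw ball1 h=4 -> lands@8:L; in-air after throw: [b3@5:R b2@6:L b1@8:L]
Beat 5 (R): throw ball3 h=2 -> lands@7:R; in-air after throw: [b2@6:L b3@7:R b1@8:L]
Beat 6 (L): throw ball2 h=3 -> lands@9:R; in-air after throw: [b3@7:R b1@8:L b2@9:R]
Beat 7 (R): throw ball3 h=3 -> lands@10:L; in-air after throw: [b1@8:L b2@9:R b3@10:L]
Ball 3: thrown@2 h=3 -> first land @5; rethrown@5 h=2 -> second land @7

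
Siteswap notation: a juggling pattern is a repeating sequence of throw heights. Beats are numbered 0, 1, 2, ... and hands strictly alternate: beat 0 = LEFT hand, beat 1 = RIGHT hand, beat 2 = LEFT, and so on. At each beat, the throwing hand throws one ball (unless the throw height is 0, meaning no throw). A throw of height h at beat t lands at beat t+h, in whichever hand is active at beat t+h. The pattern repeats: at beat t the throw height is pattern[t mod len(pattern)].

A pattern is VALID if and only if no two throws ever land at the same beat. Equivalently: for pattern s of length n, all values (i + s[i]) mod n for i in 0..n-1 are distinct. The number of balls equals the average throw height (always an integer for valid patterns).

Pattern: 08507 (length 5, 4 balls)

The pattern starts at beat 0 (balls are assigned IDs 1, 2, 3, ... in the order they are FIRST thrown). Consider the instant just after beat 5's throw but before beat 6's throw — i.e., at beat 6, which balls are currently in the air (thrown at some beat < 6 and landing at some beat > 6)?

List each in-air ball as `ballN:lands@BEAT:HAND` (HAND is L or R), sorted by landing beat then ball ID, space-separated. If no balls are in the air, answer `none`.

Beat 1 (R): throw ball1 h=8 -> lands@9:R; in-air after throw: [b1@9:R]
Beat 2 (L): throw ball2 h=5 -> lands@7:R; in-air after throw: [b2@7:R b1@9:R]
Beat 4 (L): throw ball3 h=7 -> lands@11:R; in-air after throw: [b2@7:R b1@9:R b3@11:R]
Beat 6 (L): throw ball4 h=8 -> lands@14:L; in-air after throw: [b2@7:R b1@9:R b3@11:R b4@14:L]

Answer: ball2:lands@7:R ball1:lands@9:R ball3:lands@11:R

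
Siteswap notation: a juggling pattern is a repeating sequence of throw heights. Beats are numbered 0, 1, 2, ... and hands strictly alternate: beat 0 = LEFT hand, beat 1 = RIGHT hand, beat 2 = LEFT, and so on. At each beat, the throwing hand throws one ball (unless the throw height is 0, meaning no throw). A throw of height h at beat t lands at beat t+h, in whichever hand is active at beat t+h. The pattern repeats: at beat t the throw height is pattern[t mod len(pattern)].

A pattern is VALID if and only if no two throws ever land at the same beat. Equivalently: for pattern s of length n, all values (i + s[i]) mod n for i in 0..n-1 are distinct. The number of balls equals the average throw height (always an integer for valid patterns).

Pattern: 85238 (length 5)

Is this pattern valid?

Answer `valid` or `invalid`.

i=0: (i + s[i]) mod n = (0 + 8) mod 5 = 3
i=1: (i + s[i]) mod n = (1 + 5) mod 5 = 1
i=2: (i + s[i]) mod n = (2 + 2) mod 5 = 4
i=3: (i + s[i]) mod n = (3 + 3) mod 5 = 1
i=4: (i + s[i]) mod n = (4 + 8) mod 5 = 2
Residues: [3, 1, 4, 1, 2], distinct: False

Answer: invalid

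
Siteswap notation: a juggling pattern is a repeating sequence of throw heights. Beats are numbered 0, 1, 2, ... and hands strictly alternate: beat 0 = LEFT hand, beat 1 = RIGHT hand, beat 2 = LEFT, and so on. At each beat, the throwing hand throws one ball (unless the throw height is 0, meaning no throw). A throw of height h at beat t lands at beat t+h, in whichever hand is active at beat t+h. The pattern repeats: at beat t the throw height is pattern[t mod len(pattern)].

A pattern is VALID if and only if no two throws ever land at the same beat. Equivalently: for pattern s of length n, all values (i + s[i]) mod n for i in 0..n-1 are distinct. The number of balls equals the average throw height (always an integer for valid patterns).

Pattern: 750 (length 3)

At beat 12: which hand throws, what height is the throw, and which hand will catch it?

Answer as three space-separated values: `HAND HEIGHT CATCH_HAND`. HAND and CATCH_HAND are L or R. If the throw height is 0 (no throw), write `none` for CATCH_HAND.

Beat 12: 12 mod 2 = 0, so hand = L
Throw height = pattern[12 mod 3] = pattern[0] = 7
Lands at beat 12+7=19, 19 mod 2 = 1, so catch hand = R

Answer: L 7 R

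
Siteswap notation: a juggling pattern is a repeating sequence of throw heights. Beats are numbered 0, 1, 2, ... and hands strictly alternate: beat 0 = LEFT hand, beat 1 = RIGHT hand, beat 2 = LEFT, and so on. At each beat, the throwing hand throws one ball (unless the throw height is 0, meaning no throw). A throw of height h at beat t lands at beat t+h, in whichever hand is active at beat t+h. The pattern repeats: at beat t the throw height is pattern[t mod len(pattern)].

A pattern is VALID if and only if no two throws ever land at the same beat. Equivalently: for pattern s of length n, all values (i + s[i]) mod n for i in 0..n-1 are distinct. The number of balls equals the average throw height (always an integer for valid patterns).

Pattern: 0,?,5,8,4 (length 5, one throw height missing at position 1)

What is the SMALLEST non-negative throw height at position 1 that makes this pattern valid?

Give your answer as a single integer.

Answer: 3

Derivation:
i=0: (0 + 0) mod 5 = 0
i=1: s[i]=? (unknown)
i=2: (2 + 5) mod 5 = 2
i=3: (3 + 8) mod 5 = 1
i=4: (4 + 4) mod 5 = 3
Known residues: [0, 1, 2, 3]; need a permutation of 0..4, so missing residue r = 4
Need (1 + s) mod 5 = 4; smallest s = (4 - 1) mod 5 = 3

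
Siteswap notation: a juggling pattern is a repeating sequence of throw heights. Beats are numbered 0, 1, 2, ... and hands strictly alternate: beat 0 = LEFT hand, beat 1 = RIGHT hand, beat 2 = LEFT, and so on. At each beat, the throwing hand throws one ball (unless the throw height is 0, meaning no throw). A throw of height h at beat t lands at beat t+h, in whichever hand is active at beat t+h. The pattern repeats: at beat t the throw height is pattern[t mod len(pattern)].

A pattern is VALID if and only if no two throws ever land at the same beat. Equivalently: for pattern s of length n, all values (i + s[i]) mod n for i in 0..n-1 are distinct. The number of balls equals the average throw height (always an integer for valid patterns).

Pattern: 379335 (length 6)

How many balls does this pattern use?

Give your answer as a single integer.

Pattern = [3, 7, 9, 3, 3, 5], length n = 6
  position 0: throw height = 3, running sum = 3
  position 1: throw height = 7, running sum = 10
  position 2: throw height = 9, running sum = 19
  position 3: throw height = 3, running sum = 22
  position 4: throw height = 3, running sum = 25
  position 5: throw height = 5, running sum = 30
Total sum = 30; balls = sum / n = 30 / 6 = 5

Answer: 5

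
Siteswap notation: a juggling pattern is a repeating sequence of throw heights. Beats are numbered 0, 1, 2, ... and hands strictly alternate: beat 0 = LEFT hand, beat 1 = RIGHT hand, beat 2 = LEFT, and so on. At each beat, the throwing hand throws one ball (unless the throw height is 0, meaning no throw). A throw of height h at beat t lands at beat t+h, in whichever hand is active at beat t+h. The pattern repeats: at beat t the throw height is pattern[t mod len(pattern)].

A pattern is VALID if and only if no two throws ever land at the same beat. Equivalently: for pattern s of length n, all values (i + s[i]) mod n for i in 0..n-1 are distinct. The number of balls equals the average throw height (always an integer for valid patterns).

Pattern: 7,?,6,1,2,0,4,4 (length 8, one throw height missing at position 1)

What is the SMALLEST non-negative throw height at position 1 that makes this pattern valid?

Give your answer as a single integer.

i=0: (0 + 7) mod 8 = 7
i=1: s[i]=? (unknown)
i=2: (2 + 6) mod 8 = 0
i=3: (3 + 1) mod 8 = 4
i=4: (4 + 2) mod 8 = 6
i=5: (5 + 0) mod 8 = 5
i=6: (6 + 4) mod 8 = 2
i=7: (7 + 4) mod 8 = 3
Known residues: [0, 2, 3, 4, 5, 6, 7]; need a permutation of 0..7, so missing residue r = 1
Need (1 + s) mod 8 = 1; smallest s = (1 - 1) mod 8 = 0

Answer: 0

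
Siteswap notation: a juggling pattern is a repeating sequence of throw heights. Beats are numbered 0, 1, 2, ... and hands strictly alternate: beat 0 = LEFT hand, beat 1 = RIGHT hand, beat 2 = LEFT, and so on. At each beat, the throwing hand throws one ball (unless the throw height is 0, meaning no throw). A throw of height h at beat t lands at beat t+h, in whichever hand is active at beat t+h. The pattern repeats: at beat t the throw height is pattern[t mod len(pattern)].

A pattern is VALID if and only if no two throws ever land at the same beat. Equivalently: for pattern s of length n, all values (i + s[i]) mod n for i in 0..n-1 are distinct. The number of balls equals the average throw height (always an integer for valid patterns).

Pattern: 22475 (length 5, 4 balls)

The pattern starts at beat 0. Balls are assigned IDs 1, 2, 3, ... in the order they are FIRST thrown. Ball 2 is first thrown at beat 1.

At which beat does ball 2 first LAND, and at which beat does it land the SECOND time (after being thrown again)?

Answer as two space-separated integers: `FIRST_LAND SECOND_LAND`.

Answer: 3 10

Derivation:
Beat 0 (L): throw ball1 h=2 -> lands@2:L; in-air after throw: [b1@2:L]
Beat 1 (R): throw ball2 h=2 -> lands@3:R; in-air after throw: [b1@2:L b2@3:R]
Beat 2 (L): throw ball1 h=4 -> lands@6:L; in-air after throw: [b2@3:R b1@6:L]
Beat 3 (R): throw ball2 h=7 -> lands@10:L; in-air after throw: [b1@6:L b2@10:L]
Beat 4 (L): throw ball3 h=5 -> lands@9:R; in-air after throw: [b1@6:L b3@9:R b2@10:L]
Beat 5 (R): throw ball4 h=2 -> lands@7:R; in-air after throw: [b1@6:L b4@7:R b3@9:R b2@10:L]
Beat 6 (L): throw ball1 h=2 -> lands@8:L; in-air after throw: [b4@7:R b1@8:L b3@9:R b2@10:L]
Beat 7 (R): throw ball4 h=4 -> lands@11:R; in-air after throw: [b1@8:L b3@9:R b2@10:L b4@11:R]
Beat 8 (L): throw ball1 h=7 -> lands@15:R; in-air after throw: [b3@9:R b2@10:L b4@11:R b1@15:R]
Beat 9 (R): throw ball3 h=5 -> lands@14:L; in-air after throw: [b2@10:L b4@11:R b3@14:L b1@15:R]
Beat 10 (L): throw ball2 h=2 -> lands@12:L; in-air after throw: [b4@11:R b2@12:L b3@14:L b1@15:R]
Ball 2: thrown@1 h=2 -> first land @3; rethrown@3 h=7 -> second land @10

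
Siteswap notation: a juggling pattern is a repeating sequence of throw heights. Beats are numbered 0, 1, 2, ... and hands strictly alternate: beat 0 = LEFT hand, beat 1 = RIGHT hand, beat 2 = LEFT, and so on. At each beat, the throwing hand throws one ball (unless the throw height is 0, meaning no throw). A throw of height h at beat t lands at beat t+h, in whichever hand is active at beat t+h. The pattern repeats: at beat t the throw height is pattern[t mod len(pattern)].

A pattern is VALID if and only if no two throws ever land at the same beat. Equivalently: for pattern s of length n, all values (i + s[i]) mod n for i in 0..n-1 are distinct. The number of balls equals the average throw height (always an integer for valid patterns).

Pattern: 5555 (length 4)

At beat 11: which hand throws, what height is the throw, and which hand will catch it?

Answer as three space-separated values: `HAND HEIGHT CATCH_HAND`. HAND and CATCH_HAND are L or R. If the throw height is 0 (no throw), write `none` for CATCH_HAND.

Answer: R 5 L

Derivation:
Beat 11: 11 mod 2 = 1, so hand = R
Throw height = pattern[11 mod 4] = pattern[3] = 5
Lands at beat 11+5=16, 16 mod 2 = 0, so catch hand = L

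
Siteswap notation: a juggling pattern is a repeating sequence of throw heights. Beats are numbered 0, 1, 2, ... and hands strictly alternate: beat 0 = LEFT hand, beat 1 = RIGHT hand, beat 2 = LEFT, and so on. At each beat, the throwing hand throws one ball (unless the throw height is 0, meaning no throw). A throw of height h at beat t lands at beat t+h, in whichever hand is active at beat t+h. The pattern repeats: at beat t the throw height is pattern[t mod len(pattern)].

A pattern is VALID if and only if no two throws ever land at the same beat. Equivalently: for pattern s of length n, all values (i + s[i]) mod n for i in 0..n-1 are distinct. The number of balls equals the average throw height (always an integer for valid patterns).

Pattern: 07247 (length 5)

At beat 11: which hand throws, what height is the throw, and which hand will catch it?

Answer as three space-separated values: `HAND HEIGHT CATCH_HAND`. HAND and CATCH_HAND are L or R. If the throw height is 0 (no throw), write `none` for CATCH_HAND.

Answer: R 7 L

Derivation:
Beat 11: 11 mod 2 = 1, so hand = R
Throw height = pattern[11 mod 5] = pattern[1] = 7
Lands at beat 11+7=18, 18 mod 2 = 0, so catch hand = L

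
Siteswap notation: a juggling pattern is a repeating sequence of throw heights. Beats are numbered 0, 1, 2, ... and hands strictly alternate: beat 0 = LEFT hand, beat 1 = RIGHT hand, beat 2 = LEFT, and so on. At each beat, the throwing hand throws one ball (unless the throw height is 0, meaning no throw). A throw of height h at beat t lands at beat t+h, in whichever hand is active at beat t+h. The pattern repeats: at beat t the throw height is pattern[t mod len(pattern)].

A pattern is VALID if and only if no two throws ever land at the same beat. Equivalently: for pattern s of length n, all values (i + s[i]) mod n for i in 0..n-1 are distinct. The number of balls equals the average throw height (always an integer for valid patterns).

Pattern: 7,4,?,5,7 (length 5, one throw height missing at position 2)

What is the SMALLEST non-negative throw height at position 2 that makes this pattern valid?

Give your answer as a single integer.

i=0: (0 + 7) mod 5 = 2
i=1: (1 + 4) mod 5 = 0
i=2: s[i]=? (unknown)
i=3: (3 + 5) mod 5 = 3
i=4: (4 + 7) mod 5 = 1
Known residues: [0, 1, 2, 3]; need a permutation of 0..4, so missing residue r = 4
Need (2 + s) mod 5 = 4; smallest s = (4 - 2) mod 5 = 2

Answer: 2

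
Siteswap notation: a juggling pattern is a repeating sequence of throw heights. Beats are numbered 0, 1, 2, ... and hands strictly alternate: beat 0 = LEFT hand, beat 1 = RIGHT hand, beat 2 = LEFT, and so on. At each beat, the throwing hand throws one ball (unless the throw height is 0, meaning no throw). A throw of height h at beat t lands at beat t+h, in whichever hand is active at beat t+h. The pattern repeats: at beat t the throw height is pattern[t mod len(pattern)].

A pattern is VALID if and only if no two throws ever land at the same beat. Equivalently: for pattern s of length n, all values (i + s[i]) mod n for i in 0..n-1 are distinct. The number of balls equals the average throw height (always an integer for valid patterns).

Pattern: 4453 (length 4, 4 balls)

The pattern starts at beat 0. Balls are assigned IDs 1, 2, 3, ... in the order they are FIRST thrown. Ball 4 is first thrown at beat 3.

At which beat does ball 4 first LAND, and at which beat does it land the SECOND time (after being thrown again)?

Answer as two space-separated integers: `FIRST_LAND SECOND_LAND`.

Answer: 6 11

Derivation:
Beat 0 (L): throw ball1 h=4 -> lands@4:L; in-air after throw: [b1@4:L]
Beat 1 (R): throw ball2 h=4 -> lands@5:R; in-air after throw: [b1@4:L b2@5:R]
Beat 2 (L): throw ball3 h=5 -> lands@7:R; in-air after throw: [b1@4:L b2@5:R b3@7:R]
Beat 3 (R): throw ball4 h=3 -> lands@6:L; in-air after throw: [b1@4:L b2@5:R b4@6:L b3@7:R]
Beat 4 (L): throw ball1 h=4 -> lands@8:L; in-air after throw: [b2@5:R b4@6:L b3@7:R b1@8:L]
Beat 5 (R): throw ball2 h=4 -> lands@9:R; in-air after throw: [b4@6:L b3@7:R b1@8:L b2@9:R]
Beat 6 (L): throw ball4 h=5 -> lands@11:R; in-air after throw: [b3@7:R b1@8:L b2@9:R b4@11:R]
Beat 7 (R): throw ball3 h=3 -> lands@10:L; in-air after throw: [b1@8:L b2@9:R b3@10:L b4@11:R]
Beat 8 (L): throw ball1 h=4 -> lands@12:L; in-air after throw: [b2@9:R b3@10:L b4@11:R b1@12:L]
Beat 9 (R): throw ball2 h=4 -> lands@13:R; in-air after throw: [b3@10:L b4@11:R b1@12:L b2@13:R]
Beat 10 (L): throw ball3 h=5 -> lands@15:R; in-air after throw: [b4@11:R b1@12:L b2@13:R b3@15:R]
Beat 11 (R): throw ball4 h=3 -> lands@14:L; in-air after throw: [b1@12:L b2@13:R b4@14:L b3@15:R]
Ball 4: thrown@3 h=3 -> first land @6; rethrown@6 h=5 -> second land @11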